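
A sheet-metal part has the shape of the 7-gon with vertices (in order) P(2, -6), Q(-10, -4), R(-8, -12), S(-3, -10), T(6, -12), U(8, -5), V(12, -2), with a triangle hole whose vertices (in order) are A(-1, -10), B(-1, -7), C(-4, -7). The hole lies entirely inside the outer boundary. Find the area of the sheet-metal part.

Outer boundary:
Σ = (-68) + (88) + (44) + (96) + (66) + (44) + (-68) = 202
Area = |Σ|/2 = 101.
Hole:
Apply the shoelace (surveyor's) formula: 2A = Σ (x_i·y_{i+1} − x_{i+1}·y_i), indices taken mod 3.
A→B: (-1)(-7) − (-1)(-10) = -3
B→C: (-1)(-7) − (-4)(-7) = -21
C→A: (-4)(-10) − (-1)(-7) = 33
Σ = 9
Area = |Σ|/2 = 4.5.
Net area = 101 − 4.5 = 96.5.

96.5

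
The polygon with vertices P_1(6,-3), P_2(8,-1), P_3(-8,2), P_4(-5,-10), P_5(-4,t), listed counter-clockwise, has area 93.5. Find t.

The doubled signed area Σ (x_i y_{i+1} − x_{i+1} y_i) is linear in t.
With t=0 it equals 88; the coefficient of t is -11 (from the two edges through P_5).
So -11·t + 88 = 2·93.5 = 187 ⇒ t = -9.

-9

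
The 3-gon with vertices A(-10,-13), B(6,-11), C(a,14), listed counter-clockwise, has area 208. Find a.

The doubled signed area Σ (x_i y_{i+1} − x_{i+1} y_i) is linear in a.
With a=0 it equals 412; the coefficient of a is -2 (from the two edges through C).
So -2·a + 412 = 2·208 = 416 ⇒ a = -2.

-2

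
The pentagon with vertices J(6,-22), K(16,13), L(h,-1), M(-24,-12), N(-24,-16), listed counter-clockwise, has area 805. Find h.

-20

The doubled signed area Σ (x_i y_{i+1} − x_{i+1} y_i) is linear in h.
With h=0 it equals 1110; the coefficient of h is -25 (from the two edges through L).
So -25·h + 1110 = 2·805 = 1610 ⇒ h = -20.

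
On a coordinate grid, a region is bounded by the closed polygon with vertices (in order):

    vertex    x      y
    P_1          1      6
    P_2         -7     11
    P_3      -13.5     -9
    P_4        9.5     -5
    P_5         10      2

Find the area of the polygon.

272.25

Σ = (53) + (211.5) + (153) + (69) + (58) = 544.5
Area = |Σ|/2 = 272.25.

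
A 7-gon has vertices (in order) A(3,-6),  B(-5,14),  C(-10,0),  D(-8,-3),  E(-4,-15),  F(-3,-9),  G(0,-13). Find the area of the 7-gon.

Apply the surveyor's formula: 2A = Σ (x_i·y_{i+1} − x_{i+1}·y_i), indices taken mod 7.
Cross-terms: 12, 140, 30, 108, -9, 39, 39  ⇒  Σ = 359
Area = |Σ|/2 = 179.5.

179.5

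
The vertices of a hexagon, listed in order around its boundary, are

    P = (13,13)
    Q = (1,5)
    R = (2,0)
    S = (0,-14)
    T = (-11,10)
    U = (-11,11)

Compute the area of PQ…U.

218.5

Apply the shoelace formula: 2A = Σ (x_i·y_{i+1} − x_{i+1}·y_i), indices taken mod 6.
Σ = (52) + (-10) + (-28) + (-154) + (-11) + (-286) = -437
Area = |Σ|/2 = 218.5.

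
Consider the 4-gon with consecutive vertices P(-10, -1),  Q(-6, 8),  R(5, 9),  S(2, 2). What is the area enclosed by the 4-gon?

85

Apply the shoelace (surveyor's) formula: 2A = Σ (x_i·y_{i+1} − x_{i+1}·y_i), indices taken mod 4.
Cross-terms: -86, -94, -8, 18  ⇒  Σ = -170
Area = |Σ|/2 = 85.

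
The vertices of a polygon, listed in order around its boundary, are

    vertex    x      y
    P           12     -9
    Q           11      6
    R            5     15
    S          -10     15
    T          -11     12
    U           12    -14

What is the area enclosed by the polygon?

323

P→Q: (12)(6) − (11)(-9) = 171
Q→R: (11)(15) − (5)(6) = 135
R→S: (5)(15) − (-10)(15) = 225
S→T: (-10)(12) − (-11)(15) = 45
T→U: (-11)(-14) − (12)(12) = 10
U→P: (12)(-9) − (12)(-14) = 60
Σ = 646
Area = |Σ|/2 = 323.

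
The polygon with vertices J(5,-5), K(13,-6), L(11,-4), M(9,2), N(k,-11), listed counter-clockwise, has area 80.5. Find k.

Write out the shoelace sum; only the two edges meeting at N involve k:
2·Area = [(9·(-11) − k·2) + (k·(-5) − 5·(-11))] + 107
       = -7·k + 63 = 161
⇒ k = -14.

-14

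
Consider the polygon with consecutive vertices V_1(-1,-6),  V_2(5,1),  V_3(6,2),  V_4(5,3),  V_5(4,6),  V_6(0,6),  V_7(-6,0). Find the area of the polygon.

77.5

Cross-terms: 29, 4, 8, 18, 24, 36, 36  ⇒  Σ = 155
Area = |Σ|/2 = 77.5.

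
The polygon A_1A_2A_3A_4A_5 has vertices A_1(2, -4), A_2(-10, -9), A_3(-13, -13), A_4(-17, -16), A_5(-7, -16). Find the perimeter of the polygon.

48

|A_1A_2| = √((-12)² + (-5)²) = √169 = 13
|A_2A_3| = √((-3)² + (-4)²) = √25 = 5
|A_3A_4| = √((-4)² + (-3)²) = √25 = 5
|A_4A_5| = √((10)² + (0)²) = √100 = 10
|A_5A_1| = √((9)² + (12)²) = √225 = 15
Perimeter = 13 + 5 + 5 + 10 + 15 = 48.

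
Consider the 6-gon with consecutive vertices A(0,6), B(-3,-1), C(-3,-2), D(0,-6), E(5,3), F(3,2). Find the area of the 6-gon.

44

Cross-terms: 18, 3, 18, 30, 1, 18  ⇒  Σ = 88
Area = |Σ|/2 = 44.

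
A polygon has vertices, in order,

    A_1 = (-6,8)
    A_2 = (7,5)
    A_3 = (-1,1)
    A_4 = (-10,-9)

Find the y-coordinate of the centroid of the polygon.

152/81

Apply the shoelace formula. First the cross-terms c_i = x_i·y_{i+1} − x_{i+1}·y_i:
  -86, 12, 19, -134  ⇒  2A = -189, A = -94.5.
Then Σ (y_i + y_{i+1})·c_i = -1064, so ȳ = -1064 / (6·(-94.5)) = 152/81.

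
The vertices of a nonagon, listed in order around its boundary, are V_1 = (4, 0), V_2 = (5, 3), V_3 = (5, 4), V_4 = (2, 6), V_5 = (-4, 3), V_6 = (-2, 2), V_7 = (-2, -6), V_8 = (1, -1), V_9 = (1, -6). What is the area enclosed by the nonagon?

55

Apply the shoelace formula: 2A = Σ (x_i·y_{i+1} − x_{i+1}·y_i), indices taken mod 9.
V_1→V_2: (4)(3) − (5)(0) = 12
V_2→V_3: (5)(4) − (5)(3) = 5
V_3→V_4: (5)(6) − (2)(4) = 22
V_4→V_5: (2)(3) − (-4)(6) = 30
V_5→V_6: (-4)(2) − (-2)(3) = -2
V_6→V_7: (-2)(-6) − (-2)(2) = 16
V_7→V_8: (-2)(-1) − (1)(-6) = 8
V_8→V_9: (1)(-6) − (1)(-1) = -5
V_9→V_1: (1)(0) − (4)(-6) = 24
Σ = 110
Area = |Σ|/2 = 55.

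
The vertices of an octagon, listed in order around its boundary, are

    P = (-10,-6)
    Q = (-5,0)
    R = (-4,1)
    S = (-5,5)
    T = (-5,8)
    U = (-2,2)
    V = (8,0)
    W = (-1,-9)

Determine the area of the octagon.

115.5

Apply the surveyor's formula: 2A = Σ (x_i·y_{i+1} − x_{i+1}·y_i), indices taken mod 8.
Cross-terms: -30, -5, -15, -15, 6, -16, -72, -84  ⇒  Σ = -231
Area = |Σ|/2 = 115.5.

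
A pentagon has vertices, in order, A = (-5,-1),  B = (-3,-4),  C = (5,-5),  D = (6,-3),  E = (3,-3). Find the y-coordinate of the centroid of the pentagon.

Apply the shoelace formula. First the cross-terms c_i = x_i·y_{i+1} − x_{i+1}·y_i:
  17, 35, 15, -9, -18  ⇒  2A = 40, A = 20.
Then Σ (y_i + y_{i+1})·c_i = -394, so ȳ = -394 / (6·20) = -197/60.

-197/60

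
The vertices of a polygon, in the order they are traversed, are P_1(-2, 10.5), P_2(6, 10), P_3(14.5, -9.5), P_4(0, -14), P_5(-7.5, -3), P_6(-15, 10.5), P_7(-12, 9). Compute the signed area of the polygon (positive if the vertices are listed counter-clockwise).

Apply the shoelace formula: 2A = Σ (x_i·y_{i+1} − x_{i+1}·y_i), indices taken mod 7.
Σ = (-83) + (-202) + (-203) + (-105) + (-123.75) + (-9) + (-108) = -833.75
Signed area = Σ/2 = -416.875 (negative ⇒ clockwise traversal).

-416.875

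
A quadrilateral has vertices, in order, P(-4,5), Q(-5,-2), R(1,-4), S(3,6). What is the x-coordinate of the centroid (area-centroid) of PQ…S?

-22/21

Apply the shoelace formula. First the cross-terms c_i = x_i·y_{i+1} − x_{i+1}·y_i:
  33, 22, 18, 39  ⇒  2A = 112, A = 56.
Then Σ (x_i + x_{i+1})·c_i = -352, so x̄ = -352 / (6·56) = -22/21.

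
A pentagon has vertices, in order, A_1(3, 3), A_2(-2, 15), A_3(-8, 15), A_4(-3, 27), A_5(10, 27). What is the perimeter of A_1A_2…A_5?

|A_1A_2| = √((-5)² + (12)²) = √169 = 13
|A_2A_3| = √((-6)² + (0)²) = √36 = 6
|A_3A_4| = √((5)² + (12)²) = √169 = 13
|A_4A_5| = √((13)² + (0)²) = √169 = 13
|A_5A_1| = √((-7)² + (-24)²) = √625 = 25
Perimeter = 13 + 6 + 13 + 13 + 25 = 70.

70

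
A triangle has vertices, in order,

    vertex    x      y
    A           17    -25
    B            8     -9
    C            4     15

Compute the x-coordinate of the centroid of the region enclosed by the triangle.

29/3

Apply the shoelace (surveyor's) formula. First the cross-terms c_i = x_i·y_{i+1} − x_{i+1}·y_i:
  47, 156, -355  ⇒  2A = -152, A = -76.
Then Σ (x_i + x_{i+1})·c_i = -4408, so x̄ = -4408 / (6·(-76)) = 29/3.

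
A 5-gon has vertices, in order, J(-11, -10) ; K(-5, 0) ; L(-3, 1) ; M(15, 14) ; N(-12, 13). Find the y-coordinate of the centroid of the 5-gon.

Apply the shoelace formula. First the cross-terms c_i = x_i·y_{i+1} − x_{i+1}·y_i:
  -50, -5, -57, 363, 263  ⇒  2A = 514, A = 257.
Then Σ (y_i + y_{i+1})·c_i = 10230, so ȳ = 10230 / (6·257) = 1705/257.

1705/257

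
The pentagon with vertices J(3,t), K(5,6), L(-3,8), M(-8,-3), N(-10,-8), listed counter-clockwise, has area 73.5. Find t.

4

Write out the shoelace sum; only the two edges meeting at J involve t:
2·Area = [((-10)·t − 3·(-8)) + (3·6 − 5·t)] + 165
       = -15·t + 207 = 147
⇒ t = 4.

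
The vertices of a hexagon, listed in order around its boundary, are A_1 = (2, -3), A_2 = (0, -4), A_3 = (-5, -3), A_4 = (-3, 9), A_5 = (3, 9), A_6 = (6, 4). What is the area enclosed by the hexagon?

102

Apply the surveyor's formula: 2A = Σ (x_i·y_{i+1} − x_{i+1}·y_i), indices taken mod 6.
Cross-terms: -8, -20, -54, -54, -42, -26  ⇒  Σ = -204
Area = |Σ|/2 = 102.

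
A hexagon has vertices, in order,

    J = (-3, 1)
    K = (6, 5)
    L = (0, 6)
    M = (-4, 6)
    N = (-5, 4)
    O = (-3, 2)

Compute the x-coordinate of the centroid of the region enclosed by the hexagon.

-103/174

Apply the shoelace formula. First the cross-terms c_i = x_i·y_{i+1} − x_{i+1}·y_i:
  -21, 36, 24, 14, 2, 3  ⇒  2A = 58, A = 29.
Then Σ (x_i + x_{i+1})·c_i = -103, so x̄ = -103 / (6·29) = -103/174.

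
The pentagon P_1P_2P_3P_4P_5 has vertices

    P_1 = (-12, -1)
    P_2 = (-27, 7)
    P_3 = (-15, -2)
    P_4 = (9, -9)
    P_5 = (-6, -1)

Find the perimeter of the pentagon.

|P_1P_2| = √((-15)² + (8)²) = √289 = 17
|P_2P_3| = √((12)² + (-9)²) = √225 = 15
|P_3P_4| = √((24)² + (-7)²) = √625 = 25
|P_4P_5| = √((-15)² + (8)²) = √289 = 17
|P_5P_1| = √((-6)² + (0)²) = √36 = 6
Perimeter = 17 + 15 + 25 + 17 + 6 = 80.

80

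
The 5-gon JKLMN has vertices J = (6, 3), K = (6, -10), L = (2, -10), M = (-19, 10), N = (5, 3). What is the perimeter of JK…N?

|JK| = √((0)² + (-13)²) = √169 = 13
|KL| = √((-4)² + (0)²) = √16 = 4
|LM| = √((-21)² + (20)²) = √841 = 29
|MN| = √((24)² + (-7)²) = √625 = 25
|NJ| = √((1)² + (0)²) = √1 = 1
Perimeter = 13 + 4 + 29 + 25 + 1 = 72.

72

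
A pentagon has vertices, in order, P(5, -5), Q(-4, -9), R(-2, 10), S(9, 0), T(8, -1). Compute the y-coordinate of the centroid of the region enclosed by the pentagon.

Apply Gauss's area formula. First the cross-terms c_i = x_i·y_{i+1} − x_{i+1}·y_i:
  -65, -58, -90, -9, -35  ⇒  2A = -257, A = -128.5.
Then Σ (y_i + y_{i+1})·c_i = 171, so ȳ = 171 / (6·(-128.5)) = -57/257.

-57/257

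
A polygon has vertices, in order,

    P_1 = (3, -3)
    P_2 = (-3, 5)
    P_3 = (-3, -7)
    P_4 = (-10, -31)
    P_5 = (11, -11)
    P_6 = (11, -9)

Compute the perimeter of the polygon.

|P_1P_2| = √((-6)² + (8)²) = √100 = 10
|P_2P_3| = √((0)² + (-12)²) = √144 = 12
|P_3P_4| = √((-7)² + (-24)²) = √625 = 25
|P_4P_5| = √((21)² + (20)²) = √841 = 29
|P_5P_6| = √((0)² + (2)²) = √4 = 2
|P_6P_1| = √((-8)² + (6)²) = √100 = 10
Perimeter = 10 + 12 + 25 + 29 + 2 + 10 = 88.

88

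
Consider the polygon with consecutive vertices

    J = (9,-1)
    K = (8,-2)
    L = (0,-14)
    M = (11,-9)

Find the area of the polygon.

Apply the shoelace formula: 2A = Σ (x_i·y_{i+1} − x_{i+1}·y_i), indices taken mod 4.
Σ = (-10) + (-112) + (154) + (70) = 102
Area = |Σ|/2 = 51.

51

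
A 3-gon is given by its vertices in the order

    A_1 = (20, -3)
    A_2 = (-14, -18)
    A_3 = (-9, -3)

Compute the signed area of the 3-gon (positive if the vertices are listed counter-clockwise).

-217.5

A_1→A_2: (20)(-18) − (-14)(-3) = -402
A_2→A_3: (-14)(-3) − (-9)(-18) = -120
A_3→A_1: (-9)(-3) − (20)(-3) = 87
Σ = -435
Signed area = Σ/2 = -217.5 (negative ⇒ clockwise traversal).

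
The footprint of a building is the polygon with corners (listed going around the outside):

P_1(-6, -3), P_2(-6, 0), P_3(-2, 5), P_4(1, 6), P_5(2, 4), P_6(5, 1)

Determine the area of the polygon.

50

Σ = (-18) + (-30) + (-17) + (-8) + (-18) + (-9) = -100
Area = |Σ|/2 = 50.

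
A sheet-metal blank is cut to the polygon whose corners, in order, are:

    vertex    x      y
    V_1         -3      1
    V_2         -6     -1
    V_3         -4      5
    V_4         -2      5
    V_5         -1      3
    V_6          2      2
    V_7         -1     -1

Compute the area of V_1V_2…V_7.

Cross-terms: 9, -34, -10, -1, -8, 0, -4  ⇒  Σ = -48
Area = |Σ|/2 = 24.

24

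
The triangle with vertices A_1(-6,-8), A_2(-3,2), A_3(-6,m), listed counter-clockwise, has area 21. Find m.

6

Write out the shoelace sum; only the two edges meeting at A_3 involve m:
2·Area = [((-3)·m − (-6)·2) + ((-6)·(-8) − (-6)·m)] + -36
       = 3·m + 24 = 42
⇒ m = 6.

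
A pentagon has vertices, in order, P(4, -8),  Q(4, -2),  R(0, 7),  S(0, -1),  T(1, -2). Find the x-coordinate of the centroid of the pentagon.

Apply the surveyor's formula. First the cross-terms c_i = x_i·y_{i+1} − x_{i+1}·y_i:
  24, 28, 0, 1, 0  ⇒  2A = 53, A = 26.5.
Then Σ (x_i + x_{i+1})·c_i = 305, so x̄ = 305 / (6·26.5) = 305/159.

305/159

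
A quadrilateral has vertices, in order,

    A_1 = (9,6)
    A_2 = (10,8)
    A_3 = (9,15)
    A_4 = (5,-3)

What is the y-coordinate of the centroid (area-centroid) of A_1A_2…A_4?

Apply the surveyor's formula. First the cross-terms c_i = x_i·y_{i+1} − x_{i+1}·y_i:
  12, 78, -102, 57  ⇒  2A = 45, A = 22.5.
Then Σ (y_i + y_{i+1})·c_i = 909, so ȳ = 909 / (6·22.5) = 101/15.

101/15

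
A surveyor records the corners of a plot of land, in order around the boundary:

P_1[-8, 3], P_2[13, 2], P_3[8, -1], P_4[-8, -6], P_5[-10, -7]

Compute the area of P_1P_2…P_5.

115

Σ = (-55) + (-29) + (-56) + (-4) + (-86) = -230
Area = |Σ|/2 = 115.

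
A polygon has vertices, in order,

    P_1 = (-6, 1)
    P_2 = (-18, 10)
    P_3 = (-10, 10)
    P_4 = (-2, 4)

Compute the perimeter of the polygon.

38

|P_1P_2| = √((-12)² + (9)²) = √225 = 15
|P_2P_3| = √((8)² + (0)²) = √64 = 8
|P_3P_4| = √((8)² + (-6)²) = √100 = 10
|P_4P_1| = √((-4)² + (-3)²) = √25 = 5
Perimeter = 15 + 8 + 10 + 5 = 38.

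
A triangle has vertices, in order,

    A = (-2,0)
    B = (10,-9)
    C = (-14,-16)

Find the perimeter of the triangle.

|AB| = √((12)² + (-9)²) = √225 = 15
|BC| = √((-24)² + (-7)²) = √625 = 25
|CA| = √((12)² + (16)²) = √400 = 20
Perimeter = 15 + 25 + 20 = 60.

60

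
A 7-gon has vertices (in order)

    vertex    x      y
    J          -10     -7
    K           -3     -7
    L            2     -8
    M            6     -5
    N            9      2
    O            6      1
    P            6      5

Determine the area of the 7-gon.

105.5

Σ = (49) + (38) + (38) + (57) + (-3) + (24) + (8) = 211
Area = |Σ|/2 = 105.5.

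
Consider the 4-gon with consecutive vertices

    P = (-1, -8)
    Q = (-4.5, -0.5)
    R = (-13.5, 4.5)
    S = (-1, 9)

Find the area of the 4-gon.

Cross-terms: -35.5, -27, -117, 17  ⇒  Σ = -162.5
Area = |Σ|/2 = 81.25.

81.25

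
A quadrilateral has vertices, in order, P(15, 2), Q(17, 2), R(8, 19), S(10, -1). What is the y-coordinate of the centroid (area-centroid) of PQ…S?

1451/210

Apply Gauss's area formula. First the cross-terms c_i = x_i·y_{i+1} − x_{i+1}·y_i:
  -4, 307, -198, 35  ⇒  2A = 140, A = 70.
Then Σ (y_i + y_{i+1})·c_i = 2902, so ȳ = 2902 / (6·70) = 1451/210.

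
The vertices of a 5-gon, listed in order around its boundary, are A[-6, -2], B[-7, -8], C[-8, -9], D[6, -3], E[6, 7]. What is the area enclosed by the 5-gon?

Σ = (34) + (-1) + (78) + (60) + (30) = 201
Area = |Σ|/2 = 100.5.

100.5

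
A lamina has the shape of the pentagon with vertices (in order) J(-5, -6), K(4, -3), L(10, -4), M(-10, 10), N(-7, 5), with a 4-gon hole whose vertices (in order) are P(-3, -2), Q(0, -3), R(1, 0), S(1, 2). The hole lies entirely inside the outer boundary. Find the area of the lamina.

91

Outer boundary:
Σ = (39) + (14) + (60) + (20) + (67) = 200
Area = |Σ|/2 = 100.
Hole:
Σ = (9) + (3) + (2) + (4) = 18
Area = |Σ|/2 = 9.
Net area = 100 − 9 = 91.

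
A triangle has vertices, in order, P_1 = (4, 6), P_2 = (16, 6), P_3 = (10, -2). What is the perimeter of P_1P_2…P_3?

32

|P_1P_2| = √((12)² + (0)²) = √144 = 12
|P_2P_3| = √((-6)² + (-8)²) = √100 = 10
|P_3P_1| = √((-6)² + (8)²) = √100 = 10
Perimeter = 12 + 10 + 10 = 32.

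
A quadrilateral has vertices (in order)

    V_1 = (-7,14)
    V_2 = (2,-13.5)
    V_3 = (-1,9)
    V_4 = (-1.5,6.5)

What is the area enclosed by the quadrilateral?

51.25

Σ = (66.5) + (4.5) + (7) + (24.5) = 102.5
Area = |Σ|/2 = 51.25.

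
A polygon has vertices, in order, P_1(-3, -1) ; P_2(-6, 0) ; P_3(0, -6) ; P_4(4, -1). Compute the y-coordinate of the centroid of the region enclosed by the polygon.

Apply the shoelace formula. First the cross-terms c_i = x_i·y_{i+1} − x_{i+1}·y_i:
  -6, 36, 24, -7  ⇒  2A = 47, A = 23.5.
Then Σ (y_i + y_{i+1})·c_i = -364, so ȳ = -364 / (6·23.5) = -364/141.

-364/141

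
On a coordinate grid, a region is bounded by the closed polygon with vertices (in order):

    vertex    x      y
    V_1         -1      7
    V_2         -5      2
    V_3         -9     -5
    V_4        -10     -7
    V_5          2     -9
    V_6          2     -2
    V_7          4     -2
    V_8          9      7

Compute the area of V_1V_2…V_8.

Apply Gauss's area formula: 2A = Σ (x_i·y_{i+1} − x_{i+1}·y_i), indices taken mod 8.
Cross-terms: 33, 43, 13, 104, 14, 4, 46, 70  ⇒  Σ = 327
Area = |Σ|/2 = 163.5.

163.5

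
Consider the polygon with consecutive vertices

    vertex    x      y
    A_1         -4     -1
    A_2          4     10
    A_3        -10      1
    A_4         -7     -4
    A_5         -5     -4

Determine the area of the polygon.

Apply the shoelace formula: 2A = Σ (x_i·y_{i+1} − x_{i+1}·y_i), indices taken mod 5.
Σ = (-36) + (104) + (47) + (8) + (-11) = 112
Area = |Σ|/2 = 56.

56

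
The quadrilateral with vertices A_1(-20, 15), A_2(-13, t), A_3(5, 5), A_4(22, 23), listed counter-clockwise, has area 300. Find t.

The doubled signed area Σ (x_i y_{i+1} − x_{i+1} y_i) is linear in t.
With t=0 it equals 925; the coefficient of t is -25 (from the two edges through A_2).
So -25·t + 925 = 2·300 = 600 ⇒ t = 13.

13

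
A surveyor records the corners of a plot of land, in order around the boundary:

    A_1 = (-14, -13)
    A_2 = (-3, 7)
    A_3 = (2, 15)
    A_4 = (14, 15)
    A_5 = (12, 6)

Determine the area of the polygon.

272

Apply the surveyor's formula: 2A = Σ (x_i·y_{i+1} − x_{i+1}·y_i), indices taken mod 5.
Cross-terms: -137, -59, -180, -96, -72  ⇒  Σ = -544
Area = |Σ|/2 = 272.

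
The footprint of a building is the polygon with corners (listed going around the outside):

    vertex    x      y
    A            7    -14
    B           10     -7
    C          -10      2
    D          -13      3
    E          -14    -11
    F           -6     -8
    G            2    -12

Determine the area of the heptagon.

206

Σ = (91) + (-50) + (-4) + (185) + (46) + (88) + (56) = 412
Area = |Σ|/2 = 206.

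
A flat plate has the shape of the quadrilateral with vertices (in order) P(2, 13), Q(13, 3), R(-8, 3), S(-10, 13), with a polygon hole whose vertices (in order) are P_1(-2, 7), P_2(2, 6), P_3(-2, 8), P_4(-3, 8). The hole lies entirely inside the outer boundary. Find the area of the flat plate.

162.5

Outer boundary:
Σ = (-163) + (63) + (-74) + (-156) = -330
Area = |Σ|/2 = 165.
Hole:
Apply the shoelace (surveyor's) formula: 2A = Σ (x_i·y_{i+1} − x_{i+1}·y_i), indices taken mod 4.
Σ = (-26) + (28) + (8) + (-5) = 5
Area = |Σ|/2 = 2.5.
Net area = 165 − 2.5 = 162.5.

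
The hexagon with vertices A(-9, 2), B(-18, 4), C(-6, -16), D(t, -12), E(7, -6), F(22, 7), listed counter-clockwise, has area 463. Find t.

The doubled signed area Σ (x_i y_{i+1} − x_{i+1} y_i) is linear in t.
With t=0 it equals 756; the coefficient of t is 10 (from the two edges through D).
So 10·t + 756 = 2·463 = 926 ⇒ t = 17.

17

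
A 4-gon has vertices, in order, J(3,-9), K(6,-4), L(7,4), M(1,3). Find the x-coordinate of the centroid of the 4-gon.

1118/279

Apply the shoelace (surveyor's) formula. First the cross-terms c_i = x_i·y_{i+1} − x_{i+1}·y_i:
  42, 52, 17, -18  ⇒  2A = 93, A = 46.5.
Then Σ (x_i + x_{i+1})·c_i = 1118, so x̄ = 1118 / (6·46.5) = 1118/279.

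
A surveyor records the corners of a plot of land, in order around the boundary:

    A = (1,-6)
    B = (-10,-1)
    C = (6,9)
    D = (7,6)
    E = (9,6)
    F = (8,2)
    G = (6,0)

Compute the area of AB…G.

131

Σ = (-61) + (-84) + (-27) + (-12) + (-30) + (-12) + (-36) = -262
Area = |Σ|/2 = 131.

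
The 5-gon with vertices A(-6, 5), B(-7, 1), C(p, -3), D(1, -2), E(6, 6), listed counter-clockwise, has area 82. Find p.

Write out the shoelace sum; only the two edges meeting at C involve p:
2·Area = [((-7)·(-3) − p·1) + (p·(-2) − 1·(-3))] + 113
       = -3·p + 137 = 164
⇒ p = -9.

-9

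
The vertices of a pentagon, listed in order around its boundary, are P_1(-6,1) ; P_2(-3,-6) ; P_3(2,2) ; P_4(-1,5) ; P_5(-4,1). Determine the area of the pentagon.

39

Apply the shoelace (surveyor's) formula: 2A = Σ (x_i·y_{i+1} − x_{i+1}·y_i), indices taken mod 5.
Σ = (39) + (6) + (12) + (19) + (2) = 78
Area = |Σ|/2 = 39.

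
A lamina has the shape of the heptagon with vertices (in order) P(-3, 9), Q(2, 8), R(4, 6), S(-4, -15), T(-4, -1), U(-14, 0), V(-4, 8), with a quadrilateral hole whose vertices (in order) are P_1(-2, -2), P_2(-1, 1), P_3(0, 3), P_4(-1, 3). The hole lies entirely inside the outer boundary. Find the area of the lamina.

144

Outer boundary:
Apply Gauss's area formula: 2A = Σ (x_i·y_{i+1} − x_{i+1}·y_i), indices taken mod 7.
Σ = (-42) + (-20) + (-36) + (-56) + (-14) + (-112) + (-12) = -292
Area = |Σ|/2 = 146.
Hole:
Apply the surveyor's formula: 2A = Σ (x_i·y_{i+1} − x_{i+1}·y_i), indices taken mod 4.
Cross-terms: -4, -3, 3, 8  ⇒  Σ = 4
Area = |Σ|/2 = 2.
Net area = 146 − 2 = 144.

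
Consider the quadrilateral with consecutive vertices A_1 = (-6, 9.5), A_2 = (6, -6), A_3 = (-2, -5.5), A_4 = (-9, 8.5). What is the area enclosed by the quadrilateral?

83.5

Σ = (-21) + (-45) + (-66.5) + (-34.5) = -167
Area = |Σ|/2 = 83.5.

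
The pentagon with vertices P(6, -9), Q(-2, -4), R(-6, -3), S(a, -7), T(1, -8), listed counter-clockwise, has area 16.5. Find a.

-1

Write out the shoelace sum; only the two edges meeting at S involve a:
2·Area = [((-6)·(-7) − a·(-3)) + (a·(-8) − 1·(-7))] + -21
       = -5·a + 28 = 33
⇒ a = -1.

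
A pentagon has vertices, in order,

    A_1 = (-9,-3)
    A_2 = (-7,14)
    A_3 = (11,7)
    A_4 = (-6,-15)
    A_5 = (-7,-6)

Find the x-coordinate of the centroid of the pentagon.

Apply the shoelace (surveyor's) formula. First the cross-terms c_i = x_i·y_{i+1} − x_{i+1}·y_i:
  -147, -203, -123, -69, -33  ⇒  2A = -575, A = -287.5.
Then Σ (x_i + x_{i+1})·c_i = 2350, so x̄ = 2350 / (6·(-287.5)) = -94/69.

-94/69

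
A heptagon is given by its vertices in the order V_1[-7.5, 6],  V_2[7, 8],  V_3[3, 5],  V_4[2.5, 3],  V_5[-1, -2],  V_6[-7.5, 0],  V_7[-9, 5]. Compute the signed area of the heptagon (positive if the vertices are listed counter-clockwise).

-82.75

V_1→V_2: (-7.5)(8) − (7)(6) = -102
V_2→V_3: (7)(5) − (3)(8) = 11
V_3→V_4: (3)(3) − (2.5)(5) = -3.5
V_4→V_5: (2.5)(-2) − (-1)(3) = -2
V_5→V_6: (-1)(0) − (-7.5)(-2) = -15
V_6→V_7: (-7.5)(5) − (-9)(0) = -37.5
V_7→V_1: (-9)(6) − (-7.5)(5) = -16.5
Σ = -165.5
Signed area = Σ/2 = -82.75 (negative ⇒ clockwise traversal).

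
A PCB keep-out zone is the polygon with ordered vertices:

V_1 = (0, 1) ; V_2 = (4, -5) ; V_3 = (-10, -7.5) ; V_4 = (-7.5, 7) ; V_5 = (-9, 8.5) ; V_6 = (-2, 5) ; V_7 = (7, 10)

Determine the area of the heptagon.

Σ = (-4) + (-80) + (-126.25) + (-0.75) + (-28) + (-55) + (7) = -287
Area = |Σ|/2 = 143.5.

143.5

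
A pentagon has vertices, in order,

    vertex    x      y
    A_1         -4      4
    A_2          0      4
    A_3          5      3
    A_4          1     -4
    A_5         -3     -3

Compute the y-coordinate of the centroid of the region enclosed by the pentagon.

Apply Gauss's area formula. First the cross-terms c_i = x_i·y_{i+1} − x_{i+1}·y_i:
  -16, -20, -23, -15, -24  ⇒  2A = -98, A = -49.
Then Σ (y_i + y_{i+1})·c_i = -164, so ȳ = -164 / (6·(-49)) = 82/147.

82/147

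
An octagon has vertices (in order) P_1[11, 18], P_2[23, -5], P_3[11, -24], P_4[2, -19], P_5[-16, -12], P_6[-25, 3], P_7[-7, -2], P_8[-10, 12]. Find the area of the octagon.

1074

Apply the shoelace formula: 2A = Σ (x_i·y_{i+1} − x_{i+1}·y_i), indices taken mod 8.
Σ = (-469) + (-497) + (-161) + (-328) + (-348) + (71) + (-104) + (-312) = -2148
Area = |Σ|/2 = 1074.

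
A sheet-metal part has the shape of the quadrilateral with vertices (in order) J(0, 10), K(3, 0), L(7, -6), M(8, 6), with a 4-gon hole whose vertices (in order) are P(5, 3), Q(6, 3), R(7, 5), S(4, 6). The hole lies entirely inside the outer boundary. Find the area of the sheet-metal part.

56

Outer boundary:
Cross-terms: -30, -18, 90, 80  ⇒  Σ = 122
Area = |Σ|/2 = 61.
Hole:
Apply the shoelace formula: 2A = Σ (x_i·y_{i+1} − x_{i+1}·y_i), indices taken mod 4.
P→Q: (5)(3) − (6)(3) = -3
Q→R: (6)(5) − (7)(3) = 9
R→S: (7)(6) − (4)(5) = 22
S→P: (4)(3) − (5)(6) = -18
Σ = 10
Area = |Σ|/2 = 5.
Net area = 61 − 5 = 56.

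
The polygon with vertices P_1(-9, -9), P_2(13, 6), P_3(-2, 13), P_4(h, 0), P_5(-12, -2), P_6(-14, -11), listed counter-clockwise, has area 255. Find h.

Write out the shoelace sum; only the two edges meeting at P_4 involve h:
2·Area = [((-2)·0 − h·13) + (h·(-2) − (-12)·0)] + 375
       = -15·h + 375 = 510
⇒ h = -9.

-9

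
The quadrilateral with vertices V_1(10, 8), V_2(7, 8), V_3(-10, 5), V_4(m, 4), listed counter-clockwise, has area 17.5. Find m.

Write out the shoelace sum; only the two edges meeting at V_4 involve m:
2·Area = [((-10)·4 − m·5) + (m·8 − 10·4)] + 139
       = 3·m + 59 = 35
⇒ m = -8.

-8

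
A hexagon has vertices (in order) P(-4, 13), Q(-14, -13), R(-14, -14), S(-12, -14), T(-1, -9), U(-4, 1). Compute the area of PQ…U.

Apply the surveyor's formula: 2A = Σ (x_i·y_{i+1} − x_{i+1}·y_i), indices taken mod 6.
Σ = (234) + (14) + (28) + (94) + (-37) + (-48) = 285
Area = |Σ|/2 = 142.5.

142.5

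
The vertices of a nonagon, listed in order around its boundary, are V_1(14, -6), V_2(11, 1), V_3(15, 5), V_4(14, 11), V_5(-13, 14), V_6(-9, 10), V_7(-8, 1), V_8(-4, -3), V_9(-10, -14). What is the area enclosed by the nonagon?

Cross-terms: 80, 40, 95, 339, -4, 71, 28, 26, 256  ⇒  Σ = 931
Area = |Σ|/2 = 465.5.

465.5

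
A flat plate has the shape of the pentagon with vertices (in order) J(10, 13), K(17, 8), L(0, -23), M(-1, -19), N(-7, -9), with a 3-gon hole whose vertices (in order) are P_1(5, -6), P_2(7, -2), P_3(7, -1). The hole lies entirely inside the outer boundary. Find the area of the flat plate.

Outer boundary:
Apply the shoelace formula: 2A = Σ (x_i·y_{i+1} − x_{i+1}·y_i), indices taken mod 5.
Σ = (-141) + (-391) + (-23) + (-124) + (-1) = -680
Area = |Σ|/2 = 340.
Hole:
Apply the shoelace formula: 2A = Σ (x_i·y_{i+1} − x_{i+1}·y_i), indices taken mod 3.
Σ = (32) + (7) + (-37) = 2
Area = |Σ|/2 = 1.
Net area = 340 − 1 = 339.

339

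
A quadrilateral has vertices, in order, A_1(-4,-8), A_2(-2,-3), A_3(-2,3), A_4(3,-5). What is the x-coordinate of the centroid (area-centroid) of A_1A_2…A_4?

-39/59

Apply the shoelace formula. First the cross-terms c_i = x_i·y_{i+1} − x_{i+1}·y_i:
  -4, -12, 1, -44  ⇒  2A = -59, A = -29.5.
Then Σ (x_i + x_{i+1})·c_i = 117, so x̄ = 117 / (6·(-29.5)) = -39/59.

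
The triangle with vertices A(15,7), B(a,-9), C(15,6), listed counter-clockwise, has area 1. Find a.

Write out the shoelace sum; only the two edges meeting at B involve a:
2·Area = [(15·(-9) − a·7) + (a·6 − 15·(-9))] + 15
       = -1·a + 15 = 2
⇒ a = 13.

13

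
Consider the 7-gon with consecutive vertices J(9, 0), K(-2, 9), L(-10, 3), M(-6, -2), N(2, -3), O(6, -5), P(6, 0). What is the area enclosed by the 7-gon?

Σ = (81) + (84) + (38) + (22) + (8) + (30) + (0) = 263
Area = |Σ|/2 = 131.5.

131.5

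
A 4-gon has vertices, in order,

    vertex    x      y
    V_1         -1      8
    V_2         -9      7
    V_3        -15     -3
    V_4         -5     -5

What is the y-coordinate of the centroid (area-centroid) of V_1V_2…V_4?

Apply the shoelace formula. First the cross-terms c_i = x_i·y_{i+1} − x_{i+1}·y_i:
  65, 132, 60, -45  ⇒  2A = 212, A = 106.
Then Σ (y_i + y_{i+1})·c_i = 888, so ȳ = 888 / (6·106) = 74/53.

74/53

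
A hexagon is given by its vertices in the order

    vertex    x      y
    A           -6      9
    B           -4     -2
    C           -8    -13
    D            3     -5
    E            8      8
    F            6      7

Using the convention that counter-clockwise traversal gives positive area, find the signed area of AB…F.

Cross-terms: 48, 36, 79, 64, 8, 96  ⇒  Σ = 331
Signed area = Σ/2 = 165.5 (positive ⇒ counter-clockwise traversal).

165.5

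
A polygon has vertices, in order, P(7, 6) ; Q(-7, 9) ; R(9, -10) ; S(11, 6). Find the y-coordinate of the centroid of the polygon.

203/141

Apply Gauss's area formula. First the cross-terms c_i = x_i·y_{i+1} − x_{i+1}·y_i:
  105, -11, 164, 24  ⇒  2A = 282, A = 141.
Then Σ (y_i + y_{i+1})·c_i = 1218, so ȳ = 1218 / (6·141) = 203/141.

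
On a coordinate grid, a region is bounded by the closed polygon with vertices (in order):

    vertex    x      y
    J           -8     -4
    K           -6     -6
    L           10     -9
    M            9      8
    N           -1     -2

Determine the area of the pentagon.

Apply the shoelace formula: 2A = Σ (x_i·y_{i+1} − x_{i+1}·y_i), indices taken mod 5.
Cross-terms: 24, 114, 161, -10, -12  ⇒  Σ = 277
Area = |Σ|/2 = 138.5.

138.5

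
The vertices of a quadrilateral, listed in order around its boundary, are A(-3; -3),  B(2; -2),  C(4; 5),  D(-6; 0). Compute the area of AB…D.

Cross-terms: 12, 18, 30, 18  ⇒  Σ = 78
Area = |Σ|/2 = 39.

39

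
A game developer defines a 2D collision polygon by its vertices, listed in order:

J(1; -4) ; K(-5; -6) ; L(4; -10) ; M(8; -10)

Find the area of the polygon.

J→K: (1)(-6) − (-5)(-4) = -26
K→L: (-5)(-10) − (4)(-6) = 74
L→M: (4)(-10) − (8)(-10) = 40
M→J: (8)(-4) − (1)(-10) = -22
Σ = 66
Area = |Σ|/2 = 33.

33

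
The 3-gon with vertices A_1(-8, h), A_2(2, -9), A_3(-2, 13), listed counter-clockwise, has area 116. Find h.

-12

The doubled signed area Σ (x_i y_{i+1} − x_{i+1} y_i) is linear in h.
With h=0 it equals 184; the coefficient of h is -4 (from the two edges through A_1).
So -4·h + 184 = 2·116 = 232 ⇒ h = -12.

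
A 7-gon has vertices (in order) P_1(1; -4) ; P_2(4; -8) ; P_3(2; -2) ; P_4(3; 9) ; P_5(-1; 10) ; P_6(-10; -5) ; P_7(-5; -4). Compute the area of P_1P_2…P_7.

111.5

Apply the surveyor's formula: 2A = Σ (x_i·y_{i+1} − x_{i+1}·y_i), indices taken mod 7.
Cross-terms: 8, 8, 24, 39, 105, 15, 24  ⇒  Σ = 223
Area = |Σ|/2 = 111.5.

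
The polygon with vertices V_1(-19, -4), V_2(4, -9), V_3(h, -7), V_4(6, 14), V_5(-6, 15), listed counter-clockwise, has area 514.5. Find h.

Write out the shoelace sum; only the two edges meeting at V_3 involve h:
2·Area = [(4·(-7) − h·(-9)) + (h·14 − 6·(-7))] + 670
       = 23·h + 684 = 1029
⇒ h = 15.

15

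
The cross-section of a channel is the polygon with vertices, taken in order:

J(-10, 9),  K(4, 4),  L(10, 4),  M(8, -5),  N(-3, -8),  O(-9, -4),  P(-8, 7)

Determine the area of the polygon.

209

Σ = (-76) + (-24) + (-82) + (-79) + (-60) + (-95) + (-2) = -418
Area = |Σ|/2 = 209.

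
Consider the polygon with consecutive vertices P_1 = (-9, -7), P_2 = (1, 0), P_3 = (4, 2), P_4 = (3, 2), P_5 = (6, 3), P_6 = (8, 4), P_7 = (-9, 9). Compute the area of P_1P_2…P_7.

130

Apply the shoelace (surveyor's) formula: 2A = Σ (x_i·y_{i+1} − x_{i+1}·y_i), indices taken mod 7.
Σ = (7) + (2) + (2) + (-3) + (0) + (108) + (144) = 260
Area = |Σ|/2 = 130.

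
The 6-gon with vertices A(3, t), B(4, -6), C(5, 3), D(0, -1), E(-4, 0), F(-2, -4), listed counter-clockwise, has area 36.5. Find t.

-5

The doubled signed area Σ (x_i y_{i+1} − x_{i+1} y_i) is linear in t.
With t=0 it equals 43; the coefficient of t is -6 (from the two edges through A).
So -6·t + 43 = 2·36.5 = 73 ⇒ t = -5.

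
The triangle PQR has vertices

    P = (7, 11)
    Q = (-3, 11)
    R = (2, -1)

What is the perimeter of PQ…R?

|PQ| = √((-10)² + (0)²) = √100 = 10
|QR| = √((5)² + (-12)²) = √169 = 13
|RP| = √((5)² + (12)²) = √169 = 13
Perimeter = 10 + 13 + 13 = 36.

36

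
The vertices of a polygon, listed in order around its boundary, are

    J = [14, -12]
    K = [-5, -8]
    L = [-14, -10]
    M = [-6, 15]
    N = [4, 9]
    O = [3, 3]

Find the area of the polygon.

Apply Gauss's area formula: 2A = Σ (x_i·y_{i+1} − x_{i+1}·y_i), indices taken mod 6.
Σ = (-172) + (-62) + (-270) + (-114) + (-15) + (-78) = -711
Area = |Σ|/2 = 355.5.

355.5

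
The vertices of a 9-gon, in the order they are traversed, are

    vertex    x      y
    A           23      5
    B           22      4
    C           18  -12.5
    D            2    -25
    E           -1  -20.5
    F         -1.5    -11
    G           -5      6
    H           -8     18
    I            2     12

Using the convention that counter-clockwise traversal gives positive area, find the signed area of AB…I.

Σ = (-18) + (-347) + (-425) + (-66) + (-19.75) + (-64) + (-42) + (-132) + (-266) = -1379.75
Signed area = Σ/2 = -689.875 (negative ⇒ clockwise traversal).

-689.875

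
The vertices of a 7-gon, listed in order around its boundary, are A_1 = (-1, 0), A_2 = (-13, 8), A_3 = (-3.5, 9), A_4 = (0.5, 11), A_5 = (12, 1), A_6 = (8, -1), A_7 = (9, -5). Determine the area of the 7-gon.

163.75

Apply the shoelace formula: 2A = Σ (x_i·y_{i+1} − x_{i+1}·y_i), indices taken mod 7.
Cross-terms: -8, -89, -43, -131.5, -20, -31, -5  ⇒  Σ = -327.5
Area = |Σ|/2 = 163.75.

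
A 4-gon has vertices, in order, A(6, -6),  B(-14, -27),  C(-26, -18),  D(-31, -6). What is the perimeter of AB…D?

94

|AB| = √((-20)² + (-21)²) = √841 = 29
|BC| = √((-12)² + (9)²) = √225 = 15
|CD| = √((-5)² + (12)²) = √169 = 13
|DA| = √((37)² + (0)²) = √1369 = 37
Perimeter = 29 + 15 + 13 + 37 = 94.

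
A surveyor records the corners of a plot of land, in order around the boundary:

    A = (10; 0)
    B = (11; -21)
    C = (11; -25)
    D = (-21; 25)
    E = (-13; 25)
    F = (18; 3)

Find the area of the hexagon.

Cross-terms: -210, -44, -250, -200, -489, -30  ⇒  Σ = -1223
Area = |Σ|/2 = 611.5.

611.5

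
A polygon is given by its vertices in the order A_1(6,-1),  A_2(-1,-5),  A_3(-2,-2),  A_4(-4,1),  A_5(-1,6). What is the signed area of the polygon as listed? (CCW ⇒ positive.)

Apply Gauss's area formula: 2A = Σ (x_i·y_{i+1} − x_{i+1}·y_i), indices taken mod 5.
Cross-terms: -31, -8, -10, -23, -35  ⇒  Σ = -107
Signed area = Σ/2 = -53.5 (negative ⇒ clockwise traversal).

-53.5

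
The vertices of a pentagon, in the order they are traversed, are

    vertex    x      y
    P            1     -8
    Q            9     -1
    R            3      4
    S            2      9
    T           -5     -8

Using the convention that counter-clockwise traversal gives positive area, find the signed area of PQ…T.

103

Σ = (71) + (39) + (19) + (29) + (48) = 206
Signed area = Σ/2 = 103 (positive ⇒ counter-clockwise traversal).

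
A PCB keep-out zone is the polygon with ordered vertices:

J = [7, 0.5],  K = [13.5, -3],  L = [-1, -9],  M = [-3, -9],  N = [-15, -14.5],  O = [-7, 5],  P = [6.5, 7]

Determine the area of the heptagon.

Apply the shoelace formula: 2A = Σ (x_i·y_{i+1} − x_{i+1}·y_i), indices taken mod 7.
Σ = (-27.75) + (-124.5) + (-18) + (-91.5) + (-176.5) + (-81.5) + (-45.75) = -565.5
Area = |Σ|/2 = 282.75.

282.75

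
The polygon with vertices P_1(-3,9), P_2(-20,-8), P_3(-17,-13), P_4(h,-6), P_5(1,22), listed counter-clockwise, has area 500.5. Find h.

Write out the shoelace sum; only the two edges meeting at P_4 involve h:
2·Area = [((-17)·(-6) − h·(-13)) + (h·22 − 1·(-6))] + 403
       = 35·h + 511 = 1001
⇒ h = 14.

14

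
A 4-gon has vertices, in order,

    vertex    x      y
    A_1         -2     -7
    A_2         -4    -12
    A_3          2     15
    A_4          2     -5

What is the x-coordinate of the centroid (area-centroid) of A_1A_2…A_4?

Apply the surveyor's formula. First the cross-terms c_i = x_i·y_{i+1} − x_{i+1}·y_i:
  -4, -36, -40, -24  ⇒  2A = -104, A = -52.
Then Σ (x_i + x_{i+1})·c_i = -64, so x̄ = -64 / (6·(-52)) = 8/39.

8/39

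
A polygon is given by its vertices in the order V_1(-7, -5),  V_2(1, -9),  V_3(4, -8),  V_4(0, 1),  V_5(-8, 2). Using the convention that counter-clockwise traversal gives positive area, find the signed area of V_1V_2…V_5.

81

V_1→V_2: (-7)(-9) − (1)(-5) = 68
V_2→V_3: (1)(-8) − (4)(-9) = 28
V_3→V_4: (4)(1) − (0)(-8) = 4
V_4→V_5: (0)(2) − (-8)(1) = 8
V_5→V_1: (-8)(-5) − (-7)(2) = 54
Σ = 162
Signed area = Σ/2 = 81 (positive ⇒ counter-clockwise traversal).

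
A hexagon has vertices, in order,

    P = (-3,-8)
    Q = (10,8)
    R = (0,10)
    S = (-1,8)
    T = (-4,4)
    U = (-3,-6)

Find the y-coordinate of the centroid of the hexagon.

180/59

Apply the surveyor's formula. First the cross-terms c_i = x_i·y_{i+1} − x_{i+1}·y_i:
  56, 100, 10, 28, 36, 6  ⇒  2A = 236, A = 118.
Then Σ (y_i + y_{i+1})·c_i = 2160, so ȳ = 2160 / (6·118) = 180/59.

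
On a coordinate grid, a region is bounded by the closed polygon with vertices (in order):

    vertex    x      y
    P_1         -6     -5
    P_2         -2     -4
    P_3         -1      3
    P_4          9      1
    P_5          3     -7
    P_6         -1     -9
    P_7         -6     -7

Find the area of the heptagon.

91.5

Apply the surveyor's formula: 2A = Σ (x_i·y_{i+1} − x_{i+1}·y_i), indices taken mod 7.
Σ = (14) + (-10) + (-28) + (-66) + (-34) + (-47) + (-12) = -183
Area = |Σ|/2 = 91.5.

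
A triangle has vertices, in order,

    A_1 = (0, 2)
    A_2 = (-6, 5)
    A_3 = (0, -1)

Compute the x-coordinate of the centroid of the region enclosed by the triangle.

Apply the surveyor's formula. First the cross-terms c_i = x_i·y_{i+1} − x_{i+1}·y_i:
  12, 6, 0  ⇒  2A = 18, A = 9.
Then Σ (x_i + x_{i+1})·c_i = -108, so x̄ = -108 / (6·9) = -2.

-2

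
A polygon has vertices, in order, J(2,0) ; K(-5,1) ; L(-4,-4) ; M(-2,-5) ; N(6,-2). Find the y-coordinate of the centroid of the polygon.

-106/57

Apply the surveyor's formula. First the cross-terms c_i = x_i·y_{i+1} − x_{i+1}·y_i:
  2, 24, 12, 34, 4  ⇒  2A = 76, A = 38.
Then Σ (y_i + y_{i+1})·c_i = -424, so ȳ = -424 / (6·38) = -106/57.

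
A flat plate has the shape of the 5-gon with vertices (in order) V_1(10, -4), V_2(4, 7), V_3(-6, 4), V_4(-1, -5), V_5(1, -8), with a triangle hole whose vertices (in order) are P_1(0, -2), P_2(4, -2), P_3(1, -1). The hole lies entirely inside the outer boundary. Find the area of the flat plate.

131.5

Outer boundary:
Cross-terms: 86, 58, 34, 13, 76  ⇒  Σ = 267
Area = |Σ|/2 = 133.5.
Hole:
Apply Gauss's area formula: 2A = Σ (x_i·y_{i+1} − x_{i+1}·y_i), indices taken mod 3.
P_1→P_2: (0)(-2) − (4)(-2) = 8
P_2→P_3: (4)(-1) − (1)(-2) = -2
P_3→P_1: (1)(-2) − (0)(-1) = -2
Σ = 4
Area = |Σ|/2 = 2.
Net area = 133.5 − 2 = 131.5.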